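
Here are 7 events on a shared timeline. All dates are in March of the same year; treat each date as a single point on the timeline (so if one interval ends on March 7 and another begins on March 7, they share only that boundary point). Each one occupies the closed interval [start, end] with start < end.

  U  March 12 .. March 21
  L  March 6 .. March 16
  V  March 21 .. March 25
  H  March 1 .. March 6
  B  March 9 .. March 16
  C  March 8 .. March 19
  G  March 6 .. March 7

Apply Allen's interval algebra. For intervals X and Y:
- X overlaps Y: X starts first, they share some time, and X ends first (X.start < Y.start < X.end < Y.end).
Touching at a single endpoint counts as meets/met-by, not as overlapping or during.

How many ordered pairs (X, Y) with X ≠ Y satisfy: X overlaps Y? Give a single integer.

Checking all 42 ordered pairs for relation 'overlaps'; matching pairs in alphabetical order:
(B, U): B overlaps U ✓
(C, U): C overlaps U ✓
(L, C): L overlaps C ✓
(L, U): L overlaps U ✓
Count: 4.

4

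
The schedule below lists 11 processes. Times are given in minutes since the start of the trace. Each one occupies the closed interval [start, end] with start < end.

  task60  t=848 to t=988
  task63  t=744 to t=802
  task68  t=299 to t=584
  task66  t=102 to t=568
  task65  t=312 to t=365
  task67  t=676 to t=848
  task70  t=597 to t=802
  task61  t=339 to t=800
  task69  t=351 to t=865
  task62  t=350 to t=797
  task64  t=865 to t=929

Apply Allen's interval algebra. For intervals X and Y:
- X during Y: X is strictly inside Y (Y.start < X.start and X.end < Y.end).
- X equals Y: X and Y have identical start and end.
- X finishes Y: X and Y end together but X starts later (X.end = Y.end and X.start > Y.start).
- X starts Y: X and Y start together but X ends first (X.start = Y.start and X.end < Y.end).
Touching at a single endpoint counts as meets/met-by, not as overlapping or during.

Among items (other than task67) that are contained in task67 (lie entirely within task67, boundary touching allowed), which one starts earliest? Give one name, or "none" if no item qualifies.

task63

Target task67 = [t=676, t=848].
task60 [t=848, t=988] → met-by → excluded.
task61 [t=339, t=800] → overlaps → excluded.
task62 [t=350, t=797] → overlaps → excluded.
task63 [t=744, t=802] → during → candidate.
task64 [t=865, t=929] → after → excluded.
task65 [t=312, t=365] → before → excluded.
task66 [t=102, t=568] → before → excluded.
task68 [t=299, t=584] → before → excluded.
task69 [t=351, t=865] → contains → excluded.
task70 [t=597, t=802] → overlaps → excluded.
Among candidates, earliest start is t=744 → task63.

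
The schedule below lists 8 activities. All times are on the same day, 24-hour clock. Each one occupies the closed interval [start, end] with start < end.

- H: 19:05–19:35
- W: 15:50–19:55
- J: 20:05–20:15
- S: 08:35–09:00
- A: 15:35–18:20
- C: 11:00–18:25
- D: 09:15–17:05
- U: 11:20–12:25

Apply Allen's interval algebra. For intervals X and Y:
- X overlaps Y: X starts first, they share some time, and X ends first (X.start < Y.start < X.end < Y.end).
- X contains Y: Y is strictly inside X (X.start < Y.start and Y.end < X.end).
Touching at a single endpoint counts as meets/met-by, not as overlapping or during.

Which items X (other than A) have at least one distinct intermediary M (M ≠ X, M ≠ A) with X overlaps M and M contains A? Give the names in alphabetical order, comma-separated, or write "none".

Target A = [15:35, 18:20].
Intermediaries M with M contains A: C.
Via C — items with X overlaps C: D.
Union: D.

D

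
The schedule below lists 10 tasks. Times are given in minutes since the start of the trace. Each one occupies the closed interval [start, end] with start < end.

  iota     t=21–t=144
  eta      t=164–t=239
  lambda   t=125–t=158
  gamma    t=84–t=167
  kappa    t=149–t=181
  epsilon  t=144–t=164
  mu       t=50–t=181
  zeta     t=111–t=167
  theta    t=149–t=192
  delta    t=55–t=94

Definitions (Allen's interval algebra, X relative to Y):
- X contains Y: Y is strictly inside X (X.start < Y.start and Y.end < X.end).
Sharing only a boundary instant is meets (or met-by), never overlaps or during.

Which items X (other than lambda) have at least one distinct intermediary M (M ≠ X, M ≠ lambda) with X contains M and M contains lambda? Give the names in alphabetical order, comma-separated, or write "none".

mu

Target lambda = [t=125, t=158].
Intermediaries M with M contains lambda: gamma, mu, zeta.
Via gamma — items with X contains gamma: mu.
Via mu — items with X contains mu: none.
Via zeta — items with X contains zeta: mu.
Union: mu.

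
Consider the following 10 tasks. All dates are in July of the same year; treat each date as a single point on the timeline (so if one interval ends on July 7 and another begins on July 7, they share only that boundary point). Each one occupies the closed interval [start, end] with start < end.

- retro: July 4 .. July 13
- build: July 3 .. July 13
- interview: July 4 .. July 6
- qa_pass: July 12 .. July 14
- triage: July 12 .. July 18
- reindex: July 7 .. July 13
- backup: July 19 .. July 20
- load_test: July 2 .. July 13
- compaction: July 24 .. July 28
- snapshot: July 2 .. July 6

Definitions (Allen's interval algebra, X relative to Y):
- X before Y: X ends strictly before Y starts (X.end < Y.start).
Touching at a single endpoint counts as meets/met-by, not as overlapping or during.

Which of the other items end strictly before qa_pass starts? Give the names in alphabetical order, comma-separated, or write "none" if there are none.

interview, snapshot

Target qa_pass = [July 12, July 14].
backup [July 19, July 20] → after → no.
build [July 3, July 13] → overlaps → no.
compaction [July 24, July 28] → after → no.
interview [July 4, July 6] → before → yes.
load_test [July 2, July 13] → overlaps → no.
reindex [July 7, July 13] → overlaps → no.
retro [July 4, July 13] → overlaps → no.
snapshot [July 2, July 6] → before → yes.
triage [July 12, July 18] → started-by → no.
Result: interview, snapshot.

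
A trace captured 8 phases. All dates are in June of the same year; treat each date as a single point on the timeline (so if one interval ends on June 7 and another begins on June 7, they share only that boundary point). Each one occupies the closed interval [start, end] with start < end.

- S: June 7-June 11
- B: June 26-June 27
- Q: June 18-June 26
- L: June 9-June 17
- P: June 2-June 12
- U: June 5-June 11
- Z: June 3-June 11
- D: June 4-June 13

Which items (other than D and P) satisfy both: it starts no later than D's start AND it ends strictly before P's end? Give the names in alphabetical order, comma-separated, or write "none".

Z

Conditions: its start is no later than D's start (X.start <= June 4) AND its end is strictly before P's end (X.end < June 12).
B: start June 26 <= June 4? ✗; end June 27 < June 12? ✗ → no.
L: start June 9 <= June 4? ✗; end June 17 < June 12? ✗ → no.
Q: start June 18 <= June 4? ✗; end June 26 < June 12? ✗ → no.
S: start June 7 <= June 4? ✗; end June 11 < June 12? ✓ → no.
U: start June 5 <= June 4? ✗; end June 11 < June 12? ✓ → no.
Z: start June 3 <= June 4? ✓; end June 11 < June 12? ✓ → yes.
Result: Z.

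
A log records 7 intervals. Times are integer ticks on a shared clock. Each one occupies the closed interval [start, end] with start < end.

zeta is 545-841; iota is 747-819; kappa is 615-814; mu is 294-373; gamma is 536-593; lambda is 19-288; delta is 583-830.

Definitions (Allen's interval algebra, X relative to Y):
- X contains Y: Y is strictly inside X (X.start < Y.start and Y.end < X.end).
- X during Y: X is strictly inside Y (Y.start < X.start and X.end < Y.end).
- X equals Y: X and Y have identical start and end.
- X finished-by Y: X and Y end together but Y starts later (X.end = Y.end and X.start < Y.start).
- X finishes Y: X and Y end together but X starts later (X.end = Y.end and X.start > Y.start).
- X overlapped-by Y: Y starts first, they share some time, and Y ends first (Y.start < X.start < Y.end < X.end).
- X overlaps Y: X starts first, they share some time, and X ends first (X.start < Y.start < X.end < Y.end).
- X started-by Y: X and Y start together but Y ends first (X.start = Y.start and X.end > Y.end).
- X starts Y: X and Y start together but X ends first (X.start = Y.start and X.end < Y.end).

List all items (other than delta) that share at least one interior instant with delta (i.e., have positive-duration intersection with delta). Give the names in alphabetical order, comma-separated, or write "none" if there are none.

Target delta = [583, 830].
gamma [536, 593] → overlaps → yes.
iota [747, 819] → during → yes.
kappa [615, 814] → during → yes.
lambda [19, 288] → before → no.
mu [294, 373] → before → no.
zeta [545, 841] → contains → yes.
Result: gamma, iota, kappa, zeta.

gamma, iota, kappa, zeta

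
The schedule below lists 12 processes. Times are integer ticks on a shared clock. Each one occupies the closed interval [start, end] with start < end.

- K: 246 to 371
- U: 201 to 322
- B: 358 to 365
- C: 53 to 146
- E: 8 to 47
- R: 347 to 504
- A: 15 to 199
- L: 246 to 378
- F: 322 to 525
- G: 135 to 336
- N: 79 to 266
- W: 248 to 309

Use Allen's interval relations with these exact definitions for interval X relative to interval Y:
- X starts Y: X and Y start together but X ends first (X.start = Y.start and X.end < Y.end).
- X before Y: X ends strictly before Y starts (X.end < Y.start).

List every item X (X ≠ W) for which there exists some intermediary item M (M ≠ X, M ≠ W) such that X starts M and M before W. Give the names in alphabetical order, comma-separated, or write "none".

Target W = [248, 309].
Intermediaries M with M before W: A, C, E.
Via A — items with X starts A: none.
Via C — items with X starts C: none.
Via E — items with X starts E: none.
Union: none.

none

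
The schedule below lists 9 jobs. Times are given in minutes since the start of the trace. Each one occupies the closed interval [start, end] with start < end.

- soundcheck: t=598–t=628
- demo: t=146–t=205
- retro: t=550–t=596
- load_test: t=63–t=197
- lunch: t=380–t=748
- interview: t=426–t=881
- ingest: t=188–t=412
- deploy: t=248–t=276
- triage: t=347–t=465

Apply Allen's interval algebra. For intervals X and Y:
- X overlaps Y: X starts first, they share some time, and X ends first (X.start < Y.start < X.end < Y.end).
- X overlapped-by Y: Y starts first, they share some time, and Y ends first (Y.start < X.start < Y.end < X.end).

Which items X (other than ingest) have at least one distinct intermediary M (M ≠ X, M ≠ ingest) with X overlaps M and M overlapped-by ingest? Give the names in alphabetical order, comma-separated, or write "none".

triage

Target ingest = [t=188, t=412].
Intermediaries M with M overlapped-by ingest: lunch, triage.
Via lunch — items with X overlaps lunch: triage.
Via triage — items with X overlaps triage: none.
Union: triage.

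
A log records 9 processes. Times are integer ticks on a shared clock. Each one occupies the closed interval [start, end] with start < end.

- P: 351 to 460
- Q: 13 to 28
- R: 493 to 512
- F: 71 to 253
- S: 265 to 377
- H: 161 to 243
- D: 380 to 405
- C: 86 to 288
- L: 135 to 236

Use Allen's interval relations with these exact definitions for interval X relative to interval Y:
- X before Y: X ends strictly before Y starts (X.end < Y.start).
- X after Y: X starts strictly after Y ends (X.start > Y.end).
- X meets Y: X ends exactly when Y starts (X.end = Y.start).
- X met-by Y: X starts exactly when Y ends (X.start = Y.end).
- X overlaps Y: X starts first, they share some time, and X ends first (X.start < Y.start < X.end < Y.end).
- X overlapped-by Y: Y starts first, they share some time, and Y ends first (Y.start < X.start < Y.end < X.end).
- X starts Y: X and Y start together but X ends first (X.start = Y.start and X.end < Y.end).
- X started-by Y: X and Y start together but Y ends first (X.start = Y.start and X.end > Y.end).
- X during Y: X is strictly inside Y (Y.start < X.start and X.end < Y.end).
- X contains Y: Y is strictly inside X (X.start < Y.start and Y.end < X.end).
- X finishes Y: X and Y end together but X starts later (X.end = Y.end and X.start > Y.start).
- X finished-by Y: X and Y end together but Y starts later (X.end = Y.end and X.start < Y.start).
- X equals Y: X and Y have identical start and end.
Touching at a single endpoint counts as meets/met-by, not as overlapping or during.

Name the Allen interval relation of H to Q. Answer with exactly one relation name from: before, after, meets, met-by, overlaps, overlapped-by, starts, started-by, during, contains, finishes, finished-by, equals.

after

H = [161, 243]; Q = [13, 28].
Compare endpoints: H.start > Q.start, H.start > Q.end, H.end > Q.start, H.end > Q.end.
That pattern is 'after'.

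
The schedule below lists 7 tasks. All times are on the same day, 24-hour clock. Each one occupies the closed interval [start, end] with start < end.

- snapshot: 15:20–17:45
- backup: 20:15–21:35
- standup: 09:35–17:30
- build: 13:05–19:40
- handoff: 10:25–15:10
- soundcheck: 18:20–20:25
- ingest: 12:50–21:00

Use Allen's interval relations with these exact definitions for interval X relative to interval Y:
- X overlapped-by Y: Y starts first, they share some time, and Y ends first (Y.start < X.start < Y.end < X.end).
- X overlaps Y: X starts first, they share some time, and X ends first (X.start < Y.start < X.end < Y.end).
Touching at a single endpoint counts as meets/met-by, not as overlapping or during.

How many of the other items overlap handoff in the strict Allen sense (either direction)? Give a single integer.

2

Target handoff = [10:25, 15:10].
backup [20:15, 21:35] → after → no.
build [13:05, 19:40] → overlapped-by → counts.
ingest [12:50, 21:00] → overlapped-by → counts.
snapshot [15:20, 17:45] → after → no.
soundcheck [18:20, 20:25] → after → no.
standup [09:35, 17:30] → contains → no.
Total: 2.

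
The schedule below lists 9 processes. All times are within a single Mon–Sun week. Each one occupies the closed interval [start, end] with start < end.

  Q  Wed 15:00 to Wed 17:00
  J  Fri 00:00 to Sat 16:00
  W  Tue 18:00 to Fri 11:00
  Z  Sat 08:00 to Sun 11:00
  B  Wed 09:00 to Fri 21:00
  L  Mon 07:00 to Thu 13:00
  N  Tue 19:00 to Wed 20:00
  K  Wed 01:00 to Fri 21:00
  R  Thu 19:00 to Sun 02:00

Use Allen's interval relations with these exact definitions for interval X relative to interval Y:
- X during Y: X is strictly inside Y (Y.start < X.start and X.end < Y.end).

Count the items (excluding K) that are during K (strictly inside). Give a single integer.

Target K = [Wed 01:00, Fri 21:00].
B [Wed 09:00, Fri 21:00] → finishes → no.
J [Fri 00:00, Sat 16:00] → overlapped-by → no.
L [Mon 07:00, Thu 13:00] → overlaps → no.
N [Tue 19:00, Wed 20:00] → overlaps → no.
Q [Wed 15:00, Wed 17:00] → during → counts.
R [Thu 19:00, Sun 02:00] → overlapped-by → no.
W [Tue 18:00, Fri 11:00] → overlaps → no.
Z [Sat 08:00, Sun 11:00] → after → no.
Total: 1.

1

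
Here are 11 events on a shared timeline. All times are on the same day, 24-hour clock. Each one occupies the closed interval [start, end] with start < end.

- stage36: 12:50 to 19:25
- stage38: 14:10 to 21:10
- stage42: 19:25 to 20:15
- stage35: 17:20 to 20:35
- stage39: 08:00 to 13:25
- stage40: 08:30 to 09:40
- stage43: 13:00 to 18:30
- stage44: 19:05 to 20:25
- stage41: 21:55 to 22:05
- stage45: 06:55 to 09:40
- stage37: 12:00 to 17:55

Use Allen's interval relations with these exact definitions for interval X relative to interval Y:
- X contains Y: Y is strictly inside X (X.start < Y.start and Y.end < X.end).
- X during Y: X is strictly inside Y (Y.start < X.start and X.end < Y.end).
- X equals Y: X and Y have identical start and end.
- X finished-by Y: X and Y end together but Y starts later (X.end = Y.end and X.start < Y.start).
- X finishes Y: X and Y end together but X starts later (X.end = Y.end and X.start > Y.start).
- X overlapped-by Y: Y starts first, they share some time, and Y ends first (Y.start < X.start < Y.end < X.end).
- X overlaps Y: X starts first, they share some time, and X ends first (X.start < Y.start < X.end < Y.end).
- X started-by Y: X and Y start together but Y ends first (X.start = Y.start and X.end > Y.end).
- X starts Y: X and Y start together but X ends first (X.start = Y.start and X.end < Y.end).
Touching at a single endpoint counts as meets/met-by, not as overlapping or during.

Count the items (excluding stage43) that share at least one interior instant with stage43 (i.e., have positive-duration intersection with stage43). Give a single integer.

Target stage43 = [13:00, 18:30].
stage35 [17:20, 20:35] → overlapped-by → counts.
stage36 [12:50, 19:25] → contains → counts.
stage37 [12:00, 17:55] → overlaps → counts.
stage38 [14:10, 21:10] → overlapped-by → counts.
stage39 [08:00, 13:25] → overlaps → counts.
stage40 [08:30, 09:40] → before → no.
stage41 [21:55, 22:05] → after → no.
stage42 [19:25, 20:15] → after → no.
stage44 [19:05, 20:25] → after → no.
stage45 [06:55, 09:40] → before → no.
Total: 5.

5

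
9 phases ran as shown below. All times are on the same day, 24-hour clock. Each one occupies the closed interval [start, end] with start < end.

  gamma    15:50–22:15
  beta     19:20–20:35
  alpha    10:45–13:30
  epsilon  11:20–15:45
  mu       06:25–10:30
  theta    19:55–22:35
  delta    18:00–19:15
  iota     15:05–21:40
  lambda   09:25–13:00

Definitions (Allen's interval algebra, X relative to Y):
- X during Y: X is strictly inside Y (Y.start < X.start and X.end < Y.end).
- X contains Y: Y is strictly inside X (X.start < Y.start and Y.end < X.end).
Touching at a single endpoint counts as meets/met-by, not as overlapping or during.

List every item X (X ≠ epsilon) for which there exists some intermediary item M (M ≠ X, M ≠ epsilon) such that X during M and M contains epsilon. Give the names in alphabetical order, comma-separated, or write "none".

Target epsilon = [11:20, 15:45].
Intermediaries M with M contains epsilon: none.
Union: none.

none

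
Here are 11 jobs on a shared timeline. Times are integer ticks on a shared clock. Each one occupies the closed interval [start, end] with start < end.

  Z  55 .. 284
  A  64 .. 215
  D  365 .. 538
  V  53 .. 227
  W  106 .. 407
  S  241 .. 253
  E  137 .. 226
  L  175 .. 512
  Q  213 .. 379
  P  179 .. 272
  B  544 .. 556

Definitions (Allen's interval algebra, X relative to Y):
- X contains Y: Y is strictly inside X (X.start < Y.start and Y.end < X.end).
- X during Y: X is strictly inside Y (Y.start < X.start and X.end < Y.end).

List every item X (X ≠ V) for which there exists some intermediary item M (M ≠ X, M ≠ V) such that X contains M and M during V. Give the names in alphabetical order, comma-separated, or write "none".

Target V = [53, 227].
Intermediaries M with M during V: A, E.
Via A — items with X contains A: Z.
Via E — items with X contains E: W, Z.
Union: W, Z.

W, Z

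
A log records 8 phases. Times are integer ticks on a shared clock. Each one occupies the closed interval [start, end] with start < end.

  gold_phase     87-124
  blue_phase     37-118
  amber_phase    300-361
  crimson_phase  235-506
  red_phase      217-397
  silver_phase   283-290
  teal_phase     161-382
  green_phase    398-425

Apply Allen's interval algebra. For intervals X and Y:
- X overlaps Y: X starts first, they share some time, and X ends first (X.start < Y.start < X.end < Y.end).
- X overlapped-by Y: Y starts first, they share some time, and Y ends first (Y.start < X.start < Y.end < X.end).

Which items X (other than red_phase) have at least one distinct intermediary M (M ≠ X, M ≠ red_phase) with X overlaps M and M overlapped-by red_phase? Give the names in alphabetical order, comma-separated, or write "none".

Target red_phase = [217, 397].
Intermediaries M with M overlapped-by red_phase: crimson_phase.
Via crimson_phase — items with X overlaps crimson_phase: teal_phase.
Union: teal_phase.

teal_phase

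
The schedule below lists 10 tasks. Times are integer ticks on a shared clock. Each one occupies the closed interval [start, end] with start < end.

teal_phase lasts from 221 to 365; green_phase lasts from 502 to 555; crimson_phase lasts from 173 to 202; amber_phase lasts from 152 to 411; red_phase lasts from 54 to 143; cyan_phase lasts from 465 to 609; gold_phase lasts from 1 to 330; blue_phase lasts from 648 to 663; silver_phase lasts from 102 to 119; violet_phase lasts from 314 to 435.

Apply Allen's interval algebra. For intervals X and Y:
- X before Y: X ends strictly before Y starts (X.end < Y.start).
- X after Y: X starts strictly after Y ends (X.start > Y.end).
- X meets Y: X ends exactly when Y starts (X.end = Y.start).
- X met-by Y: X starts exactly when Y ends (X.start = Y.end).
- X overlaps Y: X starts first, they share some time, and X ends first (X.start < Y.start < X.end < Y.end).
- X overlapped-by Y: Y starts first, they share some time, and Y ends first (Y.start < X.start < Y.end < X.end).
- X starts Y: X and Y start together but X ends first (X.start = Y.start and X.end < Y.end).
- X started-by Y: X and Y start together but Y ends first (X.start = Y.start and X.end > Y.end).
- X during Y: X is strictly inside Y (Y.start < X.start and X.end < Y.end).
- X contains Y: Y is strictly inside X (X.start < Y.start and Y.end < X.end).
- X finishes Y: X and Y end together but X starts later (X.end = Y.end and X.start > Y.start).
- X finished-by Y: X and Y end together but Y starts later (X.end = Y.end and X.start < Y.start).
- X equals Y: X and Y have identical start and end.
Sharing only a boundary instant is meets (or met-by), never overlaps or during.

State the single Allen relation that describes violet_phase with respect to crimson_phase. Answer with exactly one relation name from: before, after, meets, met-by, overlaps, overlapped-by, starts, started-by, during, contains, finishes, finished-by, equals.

violet_phase = [314, 435]; crimson_phase = [173, 202].
Compare endpoints: violet_phase.start > crimson_phase.start, violet_phase.start > crimson_phase.end, violet_phase.end > crimson_phase.start, violet_phase.end > crimson_phase.end.
That pattern is 'after'.

after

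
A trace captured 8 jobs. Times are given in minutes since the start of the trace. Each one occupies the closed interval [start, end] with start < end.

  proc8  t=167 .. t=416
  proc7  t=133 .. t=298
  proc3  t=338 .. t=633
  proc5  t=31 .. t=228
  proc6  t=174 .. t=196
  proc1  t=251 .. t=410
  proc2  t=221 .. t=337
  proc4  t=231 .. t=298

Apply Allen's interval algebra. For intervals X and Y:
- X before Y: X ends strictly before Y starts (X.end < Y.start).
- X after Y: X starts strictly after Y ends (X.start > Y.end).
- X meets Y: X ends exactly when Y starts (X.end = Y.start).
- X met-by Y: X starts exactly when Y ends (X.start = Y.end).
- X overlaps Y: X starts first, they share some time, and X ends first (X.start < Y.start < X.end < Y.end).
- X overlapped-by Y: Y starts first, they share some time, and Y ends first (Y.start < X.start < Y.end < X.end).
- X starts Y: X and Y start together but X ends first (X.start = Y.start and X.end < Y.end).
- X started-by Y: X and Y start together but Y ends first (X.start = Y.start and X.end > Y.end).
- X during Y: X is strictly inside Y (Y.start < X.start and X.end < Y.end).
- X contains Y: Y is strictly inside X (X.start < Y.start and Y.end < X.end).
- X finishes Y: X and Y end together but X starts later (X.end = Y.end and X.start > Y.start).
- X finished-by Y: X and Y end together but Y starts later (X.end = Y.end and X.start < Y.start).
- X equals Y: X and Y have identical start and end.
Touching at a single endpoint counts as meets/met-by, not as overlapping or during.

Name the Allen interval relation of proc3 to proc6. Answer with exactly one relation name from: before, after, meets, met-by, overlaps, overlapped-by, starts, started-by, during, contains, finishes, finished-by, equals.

after

proc3 = [t=338, t=633]; proc6 = [t=174, t=196].
Compare endpoints: proc3.start > proc6.start, proc3.start > proc6.end, proc3.end > proc6.start, proc3.end > proc6.end.
That pattern is 'after'.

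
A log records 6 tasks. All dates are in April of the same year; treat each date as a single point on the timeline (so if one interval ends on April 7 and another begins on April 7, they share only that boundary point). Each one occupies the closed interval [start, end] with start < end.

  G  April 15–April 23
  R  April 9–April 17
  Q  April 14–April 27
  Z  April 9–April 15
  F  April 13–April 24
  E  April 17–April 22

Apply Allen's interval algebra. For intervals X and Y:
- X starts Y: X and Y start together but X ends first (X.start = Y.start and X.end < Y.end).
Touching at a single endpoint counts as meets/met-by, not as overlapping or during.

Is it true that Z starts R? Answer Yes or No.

Yes

Z = [April 9, April 15], R = [April 9, April 17].
Actual relation of Z to R: starts.
Asked whether 'starts' holds → Yes.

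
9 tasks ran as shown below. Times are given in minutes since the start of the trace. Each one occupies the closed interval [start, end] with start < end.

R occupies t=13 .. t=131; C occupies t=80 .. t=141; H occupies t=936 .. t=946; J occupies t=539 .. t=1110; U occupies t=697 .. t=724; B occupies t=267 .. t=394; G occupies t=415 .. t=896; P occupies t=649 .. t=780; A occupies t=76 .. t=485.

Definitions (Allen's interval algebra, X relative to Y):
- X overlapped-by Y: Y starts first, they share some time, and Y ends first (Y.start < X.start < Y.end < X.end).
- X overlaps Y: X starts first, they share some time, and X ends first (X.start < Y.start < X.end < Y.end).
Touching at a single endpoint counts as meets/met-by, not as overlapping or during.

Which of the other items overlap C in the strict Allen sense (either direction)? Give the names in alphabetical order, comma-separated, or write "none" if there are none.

Target C = [t=80, t=141].
A [t=76, t=485] → contains → no.
B [t=267, t=394] → after → no.
G [t=415, t=896] → after → no.
H [t=936, t=946] → after → no.
J [t=539, t=1110] → after → no.
P [t=649, t=780] → after → no.
R [t=13, t=131] → overlaps → yes.
U [t=697, t=724] → after → no.
Result: R.

R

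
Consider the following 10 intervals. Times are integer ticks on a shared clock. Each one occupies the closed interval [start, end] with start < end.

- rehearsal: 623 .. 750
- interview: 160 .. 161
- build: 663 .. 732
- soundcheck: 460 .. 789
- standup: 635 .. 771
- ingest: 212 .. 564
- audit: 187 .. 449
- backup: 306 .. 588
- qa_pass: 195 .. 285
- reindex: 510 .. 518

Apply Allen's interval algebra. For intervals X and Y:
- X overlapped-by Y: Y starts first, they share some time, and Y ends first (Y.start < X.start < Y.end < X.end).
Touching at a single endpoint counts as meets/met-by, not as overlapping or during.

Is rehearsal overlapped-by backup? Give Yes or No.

No

rehearsal = [623, 750], backup = [306, 588].
Actual relation of rehearsal to backup: after.
Asked whether 'overlapped-by' holds → No.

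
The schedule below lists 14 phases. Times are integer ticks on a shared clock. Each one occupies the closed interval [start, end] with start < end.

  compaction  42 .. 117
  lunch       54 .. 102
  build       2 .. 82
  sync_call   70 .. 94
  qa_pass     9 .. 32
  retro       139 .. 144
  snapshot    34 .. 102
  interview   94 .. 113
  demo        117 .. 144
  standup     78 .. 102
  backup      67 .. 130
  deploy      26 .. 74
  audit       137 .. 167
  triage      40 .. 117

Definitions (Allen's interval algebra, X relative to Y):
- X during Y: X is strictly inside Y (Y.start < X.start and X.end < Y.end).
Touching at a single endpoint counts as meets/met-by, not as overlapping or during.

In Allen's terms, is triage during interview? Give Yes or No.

No

triage = [40, 117], interview = [94, 113].
Actual relation of triage to interview: contains.
Asked whether 'during' holds → No.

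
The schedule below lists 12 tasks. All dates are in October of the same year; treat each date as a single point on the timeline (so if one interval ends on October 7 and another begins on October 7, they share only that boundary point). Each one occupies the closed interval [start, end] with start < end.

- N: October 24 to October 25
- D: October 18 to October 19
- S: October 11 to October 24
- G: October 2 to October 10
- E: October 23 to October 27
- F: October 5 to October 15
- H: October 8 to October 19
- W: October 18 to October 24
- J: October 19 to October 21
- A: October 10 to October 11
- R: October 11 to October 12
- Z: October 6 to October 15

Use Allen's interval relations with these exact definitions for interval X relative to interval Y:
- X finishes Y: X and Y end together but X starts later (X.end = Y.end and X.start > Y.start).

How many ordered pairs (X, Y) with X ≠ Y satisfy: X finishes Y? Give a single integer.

3

Checking all 132 ordered pairs for relation 'finishes'; matching pairs in alphabetical order:
(D, H): D finishes H ✓
(W, S): W finishes S ✓
(Z, F): Z finishes F ✓
Count: 3.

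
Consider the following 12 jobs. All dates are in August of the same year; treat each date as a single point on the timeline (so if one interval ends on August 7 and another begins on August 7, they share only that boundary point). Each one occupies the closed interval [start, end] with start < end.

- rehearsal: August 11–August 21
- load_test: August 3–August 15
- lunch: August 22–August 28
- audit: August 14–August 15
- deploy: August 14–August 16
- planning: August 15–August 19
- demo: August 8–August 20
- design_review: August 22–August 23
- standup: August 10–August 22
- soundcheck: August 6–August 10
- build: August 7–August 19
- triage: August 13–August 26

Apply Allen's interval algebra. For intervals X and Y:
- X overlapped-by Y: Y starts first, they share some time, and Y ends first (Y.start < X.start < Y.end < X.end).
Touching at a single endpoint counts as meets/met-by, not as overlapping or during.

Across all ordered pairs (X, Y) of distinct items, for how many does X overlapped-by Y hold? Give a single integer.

19

Checking all 132 ordered pairs for relation 'overlapped-by'; matching pairs in alphabetical order:
(build, load_test): build overlapped-by load_test ✓
(build, soundcheck): build overlapped-by soundcheck ✓
(demo, build): demo overlapped-by build ✓
(demo, load_test): demo overlapped-by load_test ✓
(demo, soundcheck): demo overlapped-by soundcheck ✓
(deploy, load_test): deploy overlapped-by load_test ✓
(lunch, triage): lunch overlapped-by triage ✓
(planning, deploy): planning overlapped-by deploy ✓
(rehearsal, build): rehearsal overlapped-by build ✓
(rehearsal, demo): rehearsal overlapped-by demo ✓
(rehearsal, load_test): rehearsal overlapped-by load_test ✓
(standup, build): standup overlapped-by build ✓
(standup, demo): standup overlapped-by demo ✓
(standup, load_test): standup overlapped-by load_test ✓
(triage, build): triage overlapped-by build ✓
(triage, demo): triage overlapped-by demo ✓
(triage, load_test): triage overlapped-by load_test ✓
(triage, rehearsal): triage overlapped-by rehearsal ✓
(triage, standup): triage overlapped-by standup ✓
Count: 19.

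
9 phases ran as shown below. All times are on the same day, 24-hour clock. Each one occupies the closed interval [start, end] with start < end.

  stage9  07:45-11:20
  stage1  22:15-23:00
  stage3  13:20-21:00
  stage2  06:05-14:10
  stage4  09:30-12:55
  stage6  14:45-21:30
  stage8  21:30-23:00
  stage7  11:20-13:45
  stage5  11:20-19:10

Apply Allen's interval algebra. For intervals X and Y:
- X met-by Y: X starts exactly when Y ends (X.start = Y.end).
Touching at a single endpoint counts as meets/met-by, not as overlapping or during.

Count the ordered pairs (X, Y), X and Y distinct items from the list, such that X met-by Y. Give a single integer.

3

Checking all 72 ordered pairs for relation 'met-by'; matching pairs in alphabetical order:
(stage5, stage9): stage5 met-by stage9 ✓
(stage7, stage9): stage7 met-by stage9 ✓
(stage8, stage6): stage8 met-by stage6 ✓
Count: 3.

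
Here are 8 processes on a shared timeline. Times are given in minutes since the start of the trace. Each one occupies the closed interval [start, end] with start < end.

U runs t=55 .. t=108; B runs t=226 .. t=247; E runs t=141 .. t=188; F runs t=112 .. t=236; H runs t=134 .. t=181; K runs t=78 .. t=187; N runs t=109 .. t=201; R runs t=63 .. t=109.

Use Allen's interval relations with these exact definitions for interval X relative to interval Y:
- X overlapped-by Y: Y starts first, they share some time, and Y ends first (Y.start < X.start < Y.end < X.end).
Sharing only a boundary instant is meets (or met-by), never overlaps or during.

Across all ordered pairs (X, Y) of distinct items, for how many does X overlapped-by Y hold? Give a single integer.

9

Checking all 56 ordered pairs for relation 'overlapped-by'; matching pairs in alphabetical order:
(B, F): B overlapped-by F ✓
(E, H): E overlapped-by H ✓
(E, K): E overlapped-by K ✓
(F, K): F overlapped-by K ✓
(F, N): F overlapped-by N ✓
(K, R): K overlapped-by R ✓
(K, U): K overlapped-by U ✓
(N, K): N overlapped-by K ✓
(R, U): R overlapped-by U ✓
Count: 9.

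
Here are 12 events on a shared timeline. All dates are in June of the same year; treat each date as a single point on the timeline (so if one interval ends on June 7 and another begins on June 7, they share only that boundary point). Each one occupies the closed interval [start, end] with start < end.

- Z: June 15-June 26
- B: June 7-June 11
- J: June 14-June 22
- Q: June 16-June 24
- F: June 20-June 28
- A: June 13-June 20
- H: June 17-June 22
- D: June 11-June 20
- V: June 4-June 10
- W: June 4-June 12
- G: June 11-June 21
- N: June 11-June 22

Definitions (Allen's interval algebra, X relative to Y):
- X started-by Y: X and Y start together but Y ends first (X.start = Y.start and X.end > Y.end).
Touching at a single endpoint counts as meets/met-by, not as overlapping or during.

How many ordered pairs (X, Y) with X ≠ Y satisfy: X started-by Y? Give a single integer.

Checking all 132 ordered pairs for relation 'started-by'; matching pairs in alphabetical order:
(G, D): G started-by D ✓
(N, D): N started-by D ✓
(N, G): N started-by G ✓
(W, V): W started-by V ✓
Count: 4.

4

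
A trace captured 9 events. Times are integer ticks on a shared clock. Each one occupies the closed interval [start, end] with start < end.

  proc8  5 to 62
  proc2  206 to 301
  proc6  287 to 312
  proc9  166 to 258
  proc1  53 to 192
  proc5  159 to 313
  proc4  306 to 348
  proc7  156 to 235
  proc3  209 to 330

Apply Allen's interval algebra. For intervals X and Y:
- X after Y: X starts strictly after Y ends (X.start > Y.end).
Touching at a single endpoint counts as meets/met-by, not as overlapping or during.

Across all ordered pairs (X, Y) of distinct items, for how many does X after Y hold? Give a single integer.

16

Checking all 72 ordered pairs for relation 'after'; matching pairs in alphabetical order:
(proc2, proc1): proc2 after proc1 ✓
(proc2, proc8): proc2 after proc8 ✓
(proc3, proc1): proc3 after proc1 ✓
(proc3, proc8): proc3 after proc8 ✓
(proc4, proc1): proc4 after proc1 ✓
(proc4, proc2): proc4 after proc2 ✓
(proc4, proc7): proc4 after proc7 ✓
(proc4, proc8): proc4 after proc8 ✓
(proc4, proc9): proc4 after proc9 ✓
(proc5, proc8): proc5 after proc8 ✓
(proc6, proc1): proc6 after proc1 ✓
(proc6, proc7): proc6 after proc7 ✓
(proc6, proc8): proc6 after proc8 ✓
(proc6, proc9): proc6 after proc9 ✓
(proc7, proc8): proc7 after proc8 ✓
(proc9, proc8): proc9 after proc8 ✓
Count: 16.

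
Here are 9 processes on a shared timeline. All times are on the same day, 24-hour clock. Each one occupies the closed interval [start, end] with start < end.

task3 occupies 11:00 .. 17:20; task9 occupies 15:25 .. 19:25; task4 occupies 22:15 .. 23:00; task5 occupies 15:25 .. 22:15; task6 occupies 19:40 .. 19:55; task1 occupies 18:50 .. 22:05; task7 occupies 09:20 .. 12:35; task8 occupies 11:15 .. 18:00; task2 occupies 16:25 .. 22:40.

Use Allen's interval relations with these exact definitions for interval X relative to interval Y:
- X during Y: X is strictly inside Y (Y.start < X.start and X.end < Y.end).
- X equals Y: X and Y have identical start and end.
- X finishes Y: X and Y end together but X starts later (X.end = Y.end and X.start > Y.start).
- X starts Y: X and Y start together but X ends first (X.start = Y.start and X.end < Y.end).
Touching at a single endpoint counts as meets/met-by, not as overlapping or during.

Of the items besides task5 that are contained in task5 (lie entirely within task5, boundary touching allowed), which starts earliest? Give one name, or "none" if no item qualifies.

task9

Target task5 = [15:25, 22:15].
task1 [18:50, 22:05] → during → candidate.
task2 [16:25, 22:40] → overlapped-by → excluded.
task3 [11:00, 17:20] → overlaps → excluded.
task4 [22:15, 23:00] → met-by → excluded.
task6 [19:40, 19:55] → during → candidate.
task7 [09:20, 12:35] → before → excluded.
task8 [11:15, 18:00] → overlaps → excluded.
task9 [15:25, 19:25] → starts → candidate.
Among candidates, earliest start is 15:25 → task9.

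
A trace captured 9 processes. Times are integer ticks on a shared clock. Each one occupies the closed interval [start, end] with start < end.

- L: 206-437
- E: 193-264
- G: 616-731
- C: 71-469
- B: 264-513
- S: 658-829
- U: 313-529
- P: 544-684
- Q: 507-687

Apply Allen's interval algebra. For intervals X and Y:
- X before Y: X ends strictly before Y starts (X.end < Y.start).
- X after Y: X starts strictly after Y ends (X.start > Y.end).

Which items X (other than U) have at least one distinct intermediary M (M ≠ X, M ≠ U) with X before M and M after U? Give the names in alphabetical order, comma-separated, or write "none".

Target U = [313, 529].
Intermediaries M with M after U: G, P, S.
Via G — items with X before G: B, C, E, L.
Via P — items with X before P: B, C, E, L.
Via S — items with X before S: B, C, E, L.
Union: B, C, E, L.

B, C, E, L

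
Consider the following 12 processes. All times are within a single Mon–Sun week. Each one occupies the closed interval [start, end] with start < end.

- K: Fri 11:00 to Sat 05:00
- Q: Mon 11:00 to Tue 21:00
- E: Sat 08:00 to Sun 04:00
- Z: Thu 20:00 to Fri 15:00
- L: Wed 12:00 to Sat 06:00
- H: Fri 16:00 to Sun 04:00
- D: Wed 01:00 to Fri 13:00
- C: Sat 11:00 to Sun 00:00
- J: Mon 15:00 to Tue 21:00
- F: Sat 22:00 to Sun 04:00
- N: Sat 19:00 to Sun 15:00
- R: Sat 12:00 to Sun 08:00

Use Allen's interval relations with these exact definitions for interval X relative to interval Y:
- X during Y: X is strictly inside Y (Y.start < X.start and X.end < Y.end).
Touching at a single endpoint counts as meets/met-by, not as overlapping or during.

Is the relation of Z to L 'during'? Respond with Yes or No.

Z = [Thu 20:00, Fri 15:00], L = [Wed 12:00, Sat 06:00].
Actual relation of Z to L: during.
Asked whether 'during' holds → Yes.

Yes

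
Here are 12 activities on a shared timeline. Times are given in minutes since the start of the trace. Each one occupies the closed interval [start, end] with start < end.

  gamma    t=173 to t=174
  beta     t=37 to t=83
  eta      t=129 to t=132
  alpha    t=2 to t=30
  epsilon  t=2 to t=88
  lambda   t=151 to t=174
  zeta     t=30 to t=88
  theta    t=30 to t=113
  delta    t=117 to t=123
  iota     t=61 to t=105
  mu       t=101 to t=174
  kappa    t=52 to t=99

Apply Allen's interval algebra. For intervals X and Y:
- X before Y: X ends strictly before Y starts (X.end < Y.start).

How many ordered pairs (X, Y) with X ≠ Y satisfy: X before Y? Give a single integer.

Checking all 132 ordered pairs for relation 'before'; matching pairs in alphabetical order:
(alpha, beta): alpha before beta ✓
(alpha, delta): alpha before delta ✓
(alpha, eta): alpha before eta ✓
(alpha, gamma): alpha before gamma ✓
(alpha, iota): alpha before iota ✓
(alpha, kappa): alpha before kappa ✓
(alpha, lambda): alpha before lambda ✓
(alpha, mu): alpha before mu ✓
(beta, delta): beta before delta ✓
(beta, eta): beta before eta ✓
(beta, gamma): beta before gamma ✓
(beta, lambda): beta before lambda ✓
(beta, mu): beta before mu ✓
(delta, eta): delta before eta ✓
(delta, gamma): delta before gamma ✓
(delta, lambda): delta before lambda ✓
(epsilon, delta): epsilon before delta ✓
(epsilon, eta): epsilon before eta ✓
(epsilon, gamma): epsilon before gamma ✓
(epsilon, lambda): epsilon before lambda ✓
(epsilon, mu): epsilon before mu ✓
(eta, gamma): eta before gamma ✓
(eta, lambda): eta before lambda ✓
(iota, delta): iota before delta ✓
... plus 17 further pairs not listed.
Count: 41.

41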